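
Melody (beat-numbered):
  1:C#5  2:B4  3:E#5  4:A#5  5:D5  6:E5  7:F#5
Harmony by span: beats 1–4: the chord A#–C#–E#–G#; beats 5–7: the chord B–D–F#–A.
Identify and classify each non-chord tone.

B4 (beat 2) — escape tone; E5 (beat 6) — passing tone.

The harmony at that moment is A# minor seventh chord (A#, C#, E#, G#); B4 is not a chord tone.
It is approached by step down from C#5 and left by leap up to E#5.
Step in, leap out — an escape tone.
The harmony at that moment is B minor seventh chord (B, D, F#, A); E5 is not a chord tone.
It is approached by step up from D5 and left by step up to F#5.
Step in, step out in the same direction — a passing tone.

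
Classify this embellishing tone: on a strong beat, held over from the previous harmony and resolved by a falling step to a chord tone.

Suspension.

Approach: by preparation — the pitch is first a chord tone, then held (tied or repeated) while the harmony changes under it. Departure: down by step. Metric position: strong.
A prepared dissonance that resolves downward by step — a suspension. (The same figure resolving upward would be a retardation.)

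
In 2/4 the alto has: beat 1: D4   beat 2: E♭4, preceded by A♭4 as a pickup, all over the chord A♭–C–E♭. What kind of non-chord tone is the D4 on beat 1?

The harmony at that moment is A♭ major triad (A♭, C, E♭); D4 is not a chord tone.
It is approached by leap down from A♭4 and left by step up to E♭4.
Leap in, step out, metrically accented — an appoggiatura.

Appoggiatura.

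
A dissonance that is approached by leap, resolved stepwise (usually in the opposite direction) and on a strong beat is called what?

Appoggiatura.

Approach: by leap. Departure: by step. Metric position: strong.
Leap in, step out, in a metrically strong position — an appoggiatura. (It is the mirror image of the escape tone, which steps in and leaps out from a weak position.)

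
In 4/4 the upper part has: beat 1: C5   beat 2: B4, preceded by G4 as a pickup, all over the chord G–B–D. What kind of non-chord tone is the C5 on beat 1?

Appoggiatura.

The harmony at that moment is G major triad (G, B, D); C5 is not a chord tone.
It is approached by leap up from G4 and left by step down to B4.
Leap in, step out, metrically accented — an appoggiatura.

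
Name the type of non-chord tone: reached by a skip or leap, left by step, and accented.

Appoggiatura.

Approach: by leap. Departure: by step. Metric position: strong.
Leap in, step out, in a metrically strong position — an appoggiatura. (It is the mirror image of the escape tone, which steps in and leaps out from a weak position.)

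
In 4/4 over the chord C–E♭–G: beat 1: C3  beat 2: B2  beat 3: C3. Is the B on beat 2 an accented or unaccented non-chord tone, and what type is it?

Unaccented neighbor tone.

The harmony at that moment is C minor triad (C, E♭, G); B2 is not a chord tone.
It is approached by step down from C3 and left by step up to C3.
Step away and step back to the same note — a neighbor tone (lower neighbor).
It falls on a weak beat, so it is unaccented.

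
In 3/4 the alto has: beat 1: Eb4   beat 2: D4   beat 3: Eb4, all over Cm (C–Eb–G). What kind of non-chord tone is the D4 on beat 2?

The harmony at that moment is C minor triad (C, Eb, G); D4 is not a chord tone.
It is approached by step down from Eb4 and left by step up to Eb4.
Step away and step back to the same note — a neighbor tone (lower neighbor).

Lower neighbor tone.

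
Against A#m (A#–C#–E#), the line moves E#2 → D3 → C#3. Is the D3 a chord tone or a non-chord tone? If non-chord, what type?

The harmony at that moment is A# minor triad (A#, C#, E#); D3 is not a chord tone.
It is approached by leap up from E#2 and left by step down to C#3.
Leap in, step out — an appoggiatura.

Non-chord tone — an appoggiatura.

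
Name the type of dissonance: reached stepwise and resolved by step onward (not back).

Passing tone.

Approach: by step. Departure: by step, continuing in the same direction.
Stepwise on both sides with no change of direction means the note fills in the space between two different chord tones — a passing tone. (Had it turned back to its starting note it would be a neighbor tone instead.)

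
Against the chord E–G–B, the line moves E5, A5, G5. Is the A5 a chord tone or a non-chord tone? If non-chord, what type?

Non-chord tone — an appoggiatura.

The harmony at that moment is E minor triad (E, G, B); A5 is not a chord tone.
It is approached by leap up from E5 and left by step down to G5.
Leap in, step out — an appoggiatura.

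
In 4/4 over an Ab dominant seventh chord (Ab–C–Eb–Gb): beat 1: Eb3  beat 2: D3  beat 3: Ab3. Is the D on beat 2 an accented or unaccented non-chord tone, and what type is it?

The harmony at that moment is Ab dominant seventh chord (Ab, C, Eb, Gb); D3 is not a chord tone.
It is approached by step down from Eb3 and left by leap up to Ab3.
Step in, leap out — an escape tone.
It falls on a weak beat, so it is unaccented.

Unaccented escape tone.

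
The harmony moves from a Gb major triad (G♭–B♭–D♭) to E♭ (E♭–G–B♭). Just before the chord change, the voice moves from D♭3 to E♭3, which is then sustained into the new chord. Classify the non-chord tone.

The harmony at that moment is G♭ major triad (G♭, B♭, D♭); E♭3 is not a chord tone.
It is approached by step up from D♭3 and then sustained as the same pitch into the next harmony.
Arriving early and becoming a chord tone when the harmony changes — an anticipation.

E♭3 is an anticipation.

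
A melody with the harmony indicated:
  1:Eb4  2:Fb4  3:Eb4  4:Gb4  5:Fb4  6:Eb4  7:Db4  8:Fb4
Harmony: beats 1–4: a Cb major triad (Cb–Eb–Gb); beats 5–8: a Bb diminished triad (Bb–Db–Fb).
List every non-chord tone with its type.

Fb4 (beat 2) — neighbor tone; Eb4 (beat 6) — passing tone.

The harmony at that moment is Cb major triad (Cb, Eb, Gb); Fb4 is not a chord tone.
It is approached by step up from Eb4 and left by step down to Eb4.
Step away and step back to the same note — a neighbor tone (upper neighbor).
The harmony at that moment is Bb diminished triad (Bb, Db, Fb); Eb4 is not a chord tone.
It is approached by step down from Fb4 and left by step down to Db4.
Step in, step out in the same direction — a passing tone.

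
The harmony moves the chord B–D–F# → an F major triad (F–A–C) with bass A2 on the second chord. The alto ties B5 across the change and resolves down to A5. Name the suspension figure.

At the second chord the bass is A2. The suspended B5 lies a ninth above the bass; after resolving down by step to A5, the interval above the bass becomes an octave.
Suspension figures are named by those two intervals: 9–8.

9–8 suspension.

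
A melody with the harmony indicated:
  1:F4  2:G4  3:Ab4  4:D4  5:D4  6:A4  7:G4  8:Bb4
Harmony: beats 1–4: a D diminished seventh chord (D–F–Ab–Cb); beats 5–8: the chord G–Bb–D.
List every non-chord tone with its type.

The harmony at that moment is D diminished seventh chord (D, F, Ab, Cb); G4 is not a chord tone.
It is approached by step up from F4 and left by step up to Ab4.
Step in, step out in the same direction — a passing tone.
The harmony at that moment is G minor triad (G, Bb, D); A4 is not a chord tone.
It is approached by leap up from D4 and left by step down to G4.
Leap in, step out — an appoggiatura.

G4 (beat 2) — passing tone; A4 (beat 6) — appoggiatura.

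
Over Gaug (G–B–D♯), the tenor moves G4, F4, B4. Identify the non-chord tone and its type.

The harmony at that moment is G augmented triad (G, B, D♯); F4 is not a chord tone.
It is approached by step down from G4 and left by leap up to B4.
Step in, leap out — an escape tone.

F4 is an escape tone.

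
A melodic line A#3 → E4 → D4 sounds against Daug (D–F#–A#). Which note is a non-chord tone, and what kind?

The harmony at that moment is D augmented triad (D, F#, A#); E4 is not a chord tone.
It is approached by leap up from A#3 and left by step down to D4.
Leap in, step out — an appoggiatura.

E4 is an appoggiatura.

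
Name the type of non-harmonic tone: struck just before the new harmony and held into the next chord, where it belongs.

Approach: ahead of the chord change (typically by step), so it is dissonant against the current harmony. Departure: none — the same pitch is restated or held and is a chord tone of the new harmony.
Dissonant first, consonant once the harmony catches up: the note simply arrives early — an anticipation. (The reverse timing, consonant first and dissonant after the change, would be a suspension or retardation.)

Anticipation.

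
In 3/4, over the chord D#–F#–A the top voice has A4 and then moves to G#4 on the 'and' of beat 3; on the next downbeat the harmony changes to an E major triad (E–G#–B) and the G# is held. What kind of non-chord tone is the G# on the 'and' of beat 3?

Anticipation.

The harmony at that moment is D# diminished triad (D#, F#, A); G#4 is not a chord tone.
It is approached by step down from A4 and then sustained as the same pitch into the next harmony.
Arriving early and becoming a chord tone when the harmony changes — an anticipation.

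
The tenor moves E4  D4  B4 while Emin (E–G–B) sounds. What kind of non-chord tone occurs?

D4 is an escape tone.

The harmony at that moment is E minor triad (E, G, B); D4 is not a chord tone.
It is approached by step down from E4 and left by leap up to B4.
Step in, leap out — an escape tone.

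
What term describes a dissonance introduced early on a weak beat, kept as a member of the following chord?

Anticipation.

Approach: ahead of the chord change (typically by step), so it is dissonant against the current harmony. Departure: none — the same pitch is restated or held and is a chord tone of the new harmony.
Dissonant first, consonant once the harmony catches up: the note simply arrives early — an anticipation. (The reverse timing, consonant first and dissonant after the change, would be a suspension or retardation.)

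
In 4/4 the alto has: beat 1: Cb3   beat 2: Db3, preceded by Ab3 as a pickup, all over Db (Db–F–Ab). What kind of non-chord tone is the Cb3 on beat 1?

Appoggiatura.

The harmony at that moment is Db major triad (Db, F, Ab); Cb3 is not a chord tone.
It is approached by leap down from Ab3 and left by step up to Db3.
Leap in, step out, metrically accented — an appoggiatura.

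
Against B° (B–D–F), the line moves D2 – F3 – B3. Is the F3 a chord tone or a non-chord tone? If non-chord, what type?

Chord tone (the fifth of B diminished triad).

B diminished triad contains B, D, F; F is the fifth, so it is a chord tone.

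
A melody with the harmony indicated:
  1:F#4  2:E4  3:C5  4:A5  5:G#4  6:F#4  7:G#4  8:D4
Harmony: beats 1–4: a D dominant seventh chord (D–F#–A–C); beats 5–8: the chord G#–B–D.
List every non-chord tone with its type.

The harmony at that moment is D dominant seventh chord (D, F#, A, C); E4 is not a chord tone.
It is approached by step down from F#4 and left by leap up to C5.
Step in, leap out — an escape tone.
The harmony at that moment is G# diminished triad (G#, B, D); F#4 is not a chord tone.
It is approached by step down from G#4 and left by step up to G#4.
Step away and step back to the same note — a neighbor tone (lower neighbor).

E4 (beat 2) — escape tone; F#4 (beat 6) — neighbor tone.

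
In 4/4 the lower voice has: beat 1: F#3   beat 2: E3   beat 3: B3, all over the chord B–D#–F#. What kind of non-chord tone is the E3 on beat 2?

Escape tone.

The harmony at that moment is B major triad (B, D#, F#); E3 is not a chord tone.
It is approached by step down from F#3 and left by leap up to B3.
Step in, leap out, on a weak beat — an escape tone.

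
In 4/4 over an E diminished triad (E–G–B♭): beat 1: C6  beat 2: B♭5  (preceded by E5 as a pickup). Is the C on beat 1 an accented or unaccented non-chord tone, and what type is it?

Accented appoggiatura.

The harmony at that moment is E diminished triad (E, G, B♭); C6 is not a chord tone.
It is approached by leap up from E5 and left by step down to B♭5.
Leap in, step out — an appoggiatura.
It falls on the downbeat, so it is accented.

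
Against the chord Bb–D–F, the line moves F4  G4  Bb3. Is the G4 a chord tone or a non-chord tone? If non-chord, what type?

The harmony at that moment is Bb major triad (Bb, D, F); G4 is not a chord tone.
It is approached by step up from F4 and left by leap down to Bb3.
Step in, leap out — an escape tone.

Non-chord tone — an escape tone.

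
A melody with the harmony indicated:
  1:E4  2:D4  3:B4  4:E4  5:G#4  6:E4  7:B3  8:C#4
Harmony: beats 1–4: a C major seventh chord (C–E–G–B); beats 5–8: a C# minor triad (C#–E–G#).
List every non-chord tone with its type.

D4 (beat 2) — escape tone; B3 (beat 7) — appoggiatura.

The harmony at that moment is C major seventh chord (C, E, G, B); D4 is not a chord tone.
It is approached by step down from E4 and left by leap up to B4.
Step in, leap out — an escape tone.
The harmony at that moment is C# minor triad (C#, E, G#); B3 is not a chord tone.
It is approached by leap down from E4 and left by step up to C#4.
Leap in, step out — an appoggiatura.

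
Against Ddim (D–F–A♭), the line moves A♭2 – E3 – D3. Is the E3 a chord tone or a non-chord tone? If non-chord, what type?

The harmony at that moment is D diminished triad (D, F, A♭); E3 is not a chord tone.
It is approached by leap up from A♭2 and left by step down to D3.
Leap in, step out — an appoggiatura.

Non-chord tone — an appoggiatura.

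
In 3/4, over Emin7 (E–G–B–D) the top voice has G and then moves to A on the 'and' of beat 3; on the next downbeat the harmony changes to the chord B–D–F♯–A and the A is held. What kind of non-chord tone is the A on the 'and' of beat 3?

The harmony at that moment is E minor seventh chord (E, G, B, D); A is not a chord tone.
It is approached by step up from G and then sustained as the same pitch into the next harmony.
Arriving early and becoming a chord tone when the harmony changes — an anticipation.

Anticipation.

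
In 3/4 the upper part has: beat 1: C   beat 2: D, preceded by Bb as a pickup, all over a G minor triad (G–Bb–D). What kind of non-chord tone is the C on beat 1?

Passing tone.

The harmony at that moment is G minor triad (G, Bb, D); C is not a chord tone.
It is approached by step up from Bb and left by step up to D.
Step in, step out in the same direction — a passing tone.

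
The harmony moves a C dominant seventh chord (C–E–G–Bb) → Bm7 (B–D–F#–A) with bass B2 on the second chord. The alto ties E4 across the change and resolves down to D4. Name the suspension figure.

At the second chord the bass is B2. The suspended E4 lies a fourth above the bass; after resolving down by step to D4, the interval above the bass becomes a third.
Suspension figures are named by those two intervals: 4–3.

4–3 suspension.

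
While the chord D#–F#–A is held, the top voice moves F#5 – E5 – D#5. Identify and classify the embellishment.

E5 is a passing tone.

The harmony at that moment is D# diminished triad (D#, F#, A); E5 is not a chord tone.
It is approached by step down from F#5 and left by step down to D#5.
Step in, step out in the same direction — a passing tone.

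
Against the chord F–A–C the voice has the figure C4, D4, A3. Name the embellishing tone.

The harmony at that moment is F major triad (F, A, C); D4 is not a chord tone.
It is approached by step up from C4 and left by leap down to A3.
Step in, leap out — an escape tone.

D4 is an escape tone.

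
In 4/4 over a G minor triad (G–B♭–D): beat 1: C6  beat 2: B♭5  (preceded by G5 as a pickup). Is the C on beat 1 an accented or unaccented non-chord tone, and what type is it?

Accented appoggiatura.

The harmony at that moment is G minor triad (G, B♭, D); C6 is not a chord tone.
It is approached by leap up from G5 and left by step down to B♭5.
Leap in, step out — an appoggiatura.
It falls on the downbeat, so it is accented.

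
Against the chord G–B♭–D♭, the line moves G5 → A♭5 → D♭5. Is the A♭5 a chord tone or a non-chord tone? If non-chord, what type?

Non-chord tone — an escape tone.

The harmony at that moment is G diminished triad (G, B♭, D♭); A♭5 is not a chord tone.
It is approached by step up from G5 and left by leap down to D♭5.
Step in, leap out — an escape tone.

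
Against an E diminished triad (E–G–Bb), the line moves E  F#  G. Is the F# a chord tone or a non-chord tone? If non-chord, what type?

The harmony at that moment is E diminished triad (E, G, Bb); F# is not a chord tone.
It is approached by step up from E and left by step up to G.
Step in, step out in the same direction — a passing tone.

Non-chord tone — a passing tone.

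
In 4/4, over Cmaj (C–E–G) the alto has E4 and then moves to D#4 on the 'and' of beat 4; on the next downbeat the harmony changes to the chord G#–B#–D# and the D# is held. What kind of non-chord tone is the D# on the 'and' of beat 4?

Anticipation.

The harmony at that moment is C major triad (C, E, G); D#4 is not a chord tone.
It is approached by step down from E4 and then sustained as the same pitch into the next harmony.
Arriving early and becoming a chord tone when the harmony changes — an anticipation.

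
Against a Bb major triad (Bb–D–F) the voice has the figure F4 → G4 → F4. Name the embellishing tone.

G4 is a neighbor tone.

The harmony at that moment is Bb major triad (Bb, D, F); G4 is not a chord tone.
It is approached by step up from F4 and left by step down to F4.
Step away and step back to the same note — a neighbor tone (upper neighbor).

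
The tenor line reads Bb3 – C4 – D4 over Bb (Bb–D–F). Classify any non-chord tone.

C4 is a passing tone.

The harmony at that moment is Bb major triad (Bb, D, F); C4 is not a chord tone.
It is approached by step up from Bb3 and left by step up to D4.
Step in, step out in the same direction — a passing tone.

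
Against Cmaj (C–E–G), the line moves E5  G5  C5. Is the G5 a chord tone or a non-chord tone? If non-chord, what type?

Chord tone (the fifth of C major triad).

C major triad contains C, E, G; G is the fifth, so it is a chord tone.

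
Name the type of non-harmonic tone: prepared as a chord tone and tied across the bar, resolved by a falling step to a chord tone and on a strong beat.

Approach: by preparation — the pitch is first a chord tone, then held (tied or repeated) while the harmony changes under it. Departure: down by step. Metric position: strong.
A prepared dissonance that resolves downward by step — a suspension. (The same figure resolving upward would be a retardation.)

Suspension.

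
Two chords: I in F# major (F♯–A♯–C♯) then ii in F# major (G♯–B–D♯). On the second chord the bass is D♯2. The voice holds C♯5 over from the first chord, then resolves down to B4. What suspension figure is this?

7–6 suspension.

At the second chord the bass is D♯2. The suspended C♯5 lies a seventh above the bass; after resolving down by step to B4, the interval above the bass becomes a sixth.
Suspension figures are named by those two intervals: 7–6.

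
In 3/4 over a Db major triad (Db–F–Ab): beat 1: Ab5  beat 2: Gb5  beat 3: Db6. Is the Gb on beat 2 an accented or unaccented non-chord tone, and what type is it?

The harmony at that moment is Db major triad (Db, F, Ab); Gb5 is not a chord tone.
It is approached by step down from Ab5 and left by leap up to Db6.
Step in, leap out — an escape tone.
It falls on a weak beat, so it is unaccented.

Unaccented escape tone.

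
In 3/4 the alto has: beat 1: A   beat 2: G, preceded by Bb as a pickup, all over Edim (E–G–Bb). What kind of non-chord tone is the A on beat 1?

The harmony at that moment is E diminished triad (E, G, Bb); A is not a chord tone.
It is approached by step down from Bb and left by step down to G.
Step in, step out in the same direction — a passing tone.

Passing tone.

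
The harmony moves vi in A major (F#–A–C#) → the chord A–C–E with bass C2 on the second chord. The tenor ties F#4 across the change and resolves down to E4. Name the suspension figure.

4–3 suspension.

At the second chord the bass is C2. The suspended F#4 lies a fourth above the bass; after resolving down by step to E4, the interval above the bass becomes a third.
Suspension figures are named by those two intervals: 4–3.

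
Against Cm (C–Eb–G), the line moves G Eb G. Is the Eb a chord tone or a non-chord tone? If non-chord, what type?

Chord tone (the third of C minor triad).

C minor triad contains C, Eb, G; Eb is the third, so it is a chord tone.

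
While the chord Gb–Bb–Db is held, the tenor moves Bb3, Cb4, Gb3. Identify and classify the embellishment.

The harmony at that moment is Gb major triad (Gb, Bb, Db); Cb4 is not a chord tone.
It is approached by step up from Bb3 and left by leap down to Gb3.
Step in, leap out — an escape tone.

Cb4 is an escape tone.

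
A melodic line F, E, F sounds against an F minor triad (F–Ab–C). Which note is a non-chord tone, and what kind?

E is a neighbor tone.

The harmony at that moment is F minor triad (F, Ab, C); E is not a chord tone.
It is approached by step down from F and left by step up to F.
Step away and step back to the same note — a neighbor tone (lower neighbor).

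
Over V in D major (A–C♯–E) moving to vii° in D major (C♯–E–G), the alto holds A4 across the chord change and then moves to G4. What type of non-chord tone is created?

A4 is a suspension.

The harmony at that moment is C♯ diminished triad (C♯, E, G); A4 is not a chord tone.
It is held over (the same pitch as the preceding A4) and left by step down to G4.
Held over from the previous chord and resolving down by step — a suspension.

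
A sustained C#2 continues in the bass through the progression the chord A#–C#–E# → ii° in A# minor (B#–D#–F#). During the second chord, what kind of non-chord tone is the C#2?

The harmony at that moment is B# diminished triad (B#, D#, F#); C#2 is not a chord tone.
It is held over (the same pitch as the preceding C#2) and then sustained as the same pitch into the next harmony.
Sustained through a change of harmony — a pedal tone.

Pedal tone (pedal point).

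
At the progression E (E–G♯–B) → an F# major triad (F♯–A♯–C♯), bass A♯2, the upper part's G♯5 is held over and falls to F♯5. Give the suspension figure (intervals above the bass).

At the second chord the bass is A♯2. The suspended G♯5 lies a seventh above the bass; after resolving down by step to F♯5, the interval above the bass becomes a sixth.
Suspension figures are named by those two intervals: 7–6.

7–6 suspension.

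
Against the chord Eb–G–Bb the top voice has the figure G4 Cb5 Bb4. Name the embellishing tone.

Cb5 is an appoggiatura.

The harmony at that moment is Eb major triad (Eb, G, Bb); Cb5 is not a chord tone.
It is approached by leap up from G4 and left by step down to Bb4.
Leap in, step out — an appoggiatura.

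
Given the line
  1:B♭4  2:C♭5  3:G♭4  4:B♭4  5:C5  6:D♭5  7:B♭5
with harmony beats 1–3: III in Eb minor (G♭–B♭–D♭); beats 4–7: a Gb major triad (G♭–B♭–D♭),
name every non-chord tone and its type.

C♭5 (beat 2) — escape tone; C5 (beat 5) — passing tone.

The harmony at that moment is G♭ major triad (G♭, B♭, D♭); C♭5 is not a chord tone.
It is approached by step up from B♭4 and left by leap down to G♭4.
Step in, leap out — an escape tone.
The harmony at that moment is G♭ major triad (G♭, B♭, D♭); C5 is not a chord tone.
It is approached by step up from B♭4 and left by step up to D♭5.
Step in, step out in the same direction — a passing tone.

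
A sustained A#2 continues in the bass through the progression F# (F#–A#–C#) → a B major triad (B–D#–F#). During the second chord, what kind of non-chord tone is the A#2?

Pedal tone (pedal point).

The harmony at that moment is B major triad (B, D#, F#); A#2 is not a chord tone.
It is held over (the same pitch as the preceding A#2) and then sustained as the same pitch into the next harmony.
Sustained through a change of harmony — a pedal tone.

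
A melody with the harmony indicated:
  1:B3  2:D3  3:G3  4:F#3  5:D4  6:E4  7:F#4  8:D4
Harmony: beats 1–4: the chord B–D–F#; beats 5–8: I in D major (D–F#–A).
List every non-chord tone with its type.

G3 (beat 3) — appoggiatura; E4 (beat 6) — passing tone.

The harmony at that moment is B minor triad (B, D, F#); G3 is not a chord tone.
It is approached by leap up from D3 and left by step down to F#3.
Leap in, step out — an appoggiatura.
The harmony at that moment is D major triad (D, F#, A); E4 is not a chord tone.
It is approached by step up from D4 and left by step up to F#4.
Step in, step out in the same direction — a passing tone.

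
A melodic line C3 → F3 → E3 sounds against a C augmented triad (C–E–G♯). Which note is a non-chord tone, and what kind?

The harmony at that moment is C augmented triad (C, E, G♯); F3 is not a chord tone.
It is approached by leap up from C3 and left by step down to E3.
Leap in, step out — an appoggiatura.

F3 is an appoggiatura.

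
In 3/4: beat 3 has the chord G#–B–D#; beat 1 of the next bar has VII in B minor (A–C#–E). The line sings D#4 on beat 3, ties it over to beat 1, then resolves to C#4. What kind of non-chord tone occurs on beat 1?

The harmony at that moment is A major triad (A, C#, E); D#4 is not a chord tone.
It is held over (the same pitch as the preceding D#4) and left by step down to C#4.
Held over from the previous chord and resolving down by step — a suspension.

Suspension.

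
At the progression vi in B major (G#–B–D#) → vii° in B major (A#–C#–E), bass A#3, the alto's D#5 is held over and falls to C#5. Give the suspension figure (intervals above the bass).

At the second chord the bass is A#3. The suspended D#5 lies a fourth above the bass; after resolving down by step to C#5, the interval above the bass becomes a third.
Suspension figures are named by those two intervals: 4–3.

4–3 suspension.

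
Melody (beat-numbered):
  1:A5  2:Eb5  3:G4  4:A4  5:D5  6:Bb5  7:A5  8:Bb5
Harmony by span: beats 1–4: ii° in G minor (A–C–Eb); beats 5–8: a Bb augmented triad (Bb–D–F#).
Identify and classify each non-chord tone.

G4 (beat 3) — appoggiatura; A5 (beat 7) — neighbor tone.

The harmony at that moment is A diminished triad (A, C, Eb); G4 is not a chord tone.
It is approached by leap down from Eb5 and left by step up to A4.
Leap in, step out — an appoggiatura.
The harmony at that moment is Bb augmented triad (Bb, D, F#); A5 is not a chord tone.
It is approached by step down from Bb5 and left by step up to Bb5.
Step away and step back to the same note — a neighbor tone (lower neighbor).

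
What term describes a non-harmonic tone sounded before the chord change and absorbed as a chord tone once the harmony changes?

Anticipation.

Approach: ahead of the chord change (typically by step), so it is dissonant against the current harmony. Departure: none — the same pitch is restated or held and is a chord tone of the new harmony.
Dissonant first, consonant once the harmony catches up: the note simply arrives early — an anticipation. (The reverse timing, consonant first and dissonant after the change, would be a suspension or retardation.)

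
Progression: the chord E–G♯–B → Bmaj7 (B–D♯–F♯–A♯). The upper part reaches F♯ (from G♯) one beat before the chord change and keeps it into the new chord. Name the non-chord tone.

The harmony at that moment is E major triad (E, G♯, B); F♯ is not a chord tone.
It is approached by step down from G♯ and then sustained as the same pitch into the next harmony.
Arriving early and becoming a chord tone when the harmony changes — an anticipation.

F♯ is an anticipation.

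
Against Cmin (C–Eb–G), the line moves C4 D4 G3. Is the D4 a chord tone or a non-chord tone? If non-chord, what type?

Non-chord tone — an escape tone.

The harmony at that moment is C minor triad (C, Eb, G); D4 is not a chord tone.
It is approached by step up from C4 and left by leap down to G3.
Step in, leap out — an escape tone.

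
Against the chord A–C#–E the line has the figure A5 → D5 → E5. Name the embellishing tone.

The harmony at that moment is A major triad (A, C#, E); D5 is not a chord tone.
It is approached by leap down from A5 and left by step up to E5.
Leap in, step out — an appoggiatura.

D5 is an appoggiatura.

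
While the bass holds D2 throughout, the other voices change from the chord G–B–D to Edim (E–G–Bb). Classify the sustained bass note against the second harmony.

Pedal tone (pedal point).

The harmony at that moment is E diminished triad (E, G, Bb); D2 is not a chord tone.
It is held over (the same pitch as the preceding D2) and then sustained as the same pitch into the next harmony.
Sustained through a change of harmony — a pedal tone.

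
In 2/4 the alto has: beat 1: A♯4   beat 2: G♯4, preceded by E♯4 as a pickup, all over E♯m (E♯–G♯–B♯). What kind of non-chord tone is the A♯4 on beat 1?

The harmony at that moment is E♯ minor triad (E♯, G♯, B♯); A♯4 is not a chord tone.
It is approached by leap up from E♯4 and left by step down to G♯4.
Leap in, step out, metrically accented — an appoggiatura.

Appoggiatura.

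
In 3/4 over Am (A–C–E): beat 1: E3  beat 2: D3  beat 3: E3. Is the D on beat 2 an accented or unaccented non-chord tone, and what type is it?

The harmony at that moment is A minor triad (A, C, E); D3 is not a chord tone.
It is approached by step down from E3 and left by step up to E3.
Step away and step back to the same note — a neighbor tone (lower neighbor).
It falls on a weak beat, so it is unaccented.

Unaccented neighbor tone.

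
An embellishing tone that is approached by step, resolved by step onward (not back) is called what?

Passing tone.

Approach: by step. Departure: by step, continuing in the same direction.
Stepwise on both sides with no change of direction means the note fills in the space between two different chord tones — a passing tone. (Had it turned back to its starting note it would be a neighbor tone instead.)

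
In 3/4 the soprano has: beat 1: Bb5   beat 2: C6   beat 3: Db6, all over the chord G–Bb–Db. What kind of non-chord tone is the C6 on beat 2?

Passing tone.

The harmony at that moment is G diminished triad (G, Bb, Db); C6 is not a chord tone.
It is approached by step up from Bb5 and left by step up to Db6.
Step in, step out in the same direction — a passing tone.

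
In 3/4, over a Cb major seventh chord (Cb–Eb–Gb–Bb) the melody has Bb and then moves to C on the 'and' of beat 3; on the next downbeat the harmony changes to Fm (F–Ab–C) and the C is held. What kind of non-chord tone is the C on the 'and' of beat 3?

The harmony at that moment is Cb major seventh chord (Cb, Eb, Gb, Bb); C is not a chord tone.
It is approached by step up from Bb and then sustained as the same pitch into the next harmony.
Arriving early and becoming a chord tone when the harmony changes — an anticipation.

Anticipation.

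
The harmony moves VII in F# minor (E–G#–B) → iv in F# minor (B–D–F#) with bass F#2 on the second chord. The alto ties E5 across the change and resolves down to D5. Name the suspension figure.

7–6 suspension.

At the second chord the bass is F#2. The suspended E5 lies a seventh above the bass; after resolving down by step to D5, the interval above the bass becomes a sixth.
Suspension figures are named by those two intervals: 7–6.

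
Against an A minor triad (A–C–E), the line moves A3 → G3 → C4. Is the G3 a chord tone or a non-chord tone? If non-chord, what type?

Non-chord tone — an escape tone.

The harmony at that moment is A minor triad (A, C, E); G3 is not a chord tone.
It is approached by step down from A3 and left by leap up to C4.
Step in, leap out — an escape tone.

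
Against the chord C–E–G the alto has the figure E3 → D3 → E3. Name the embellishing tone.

D3 is a neighbor tone.

The harmony at that moment is C major triad (C, E, G); D3 is not a chord tone.
It is approached by step down from E3 and left by step up to E3.
Step away and step back to the same note — a neighbor tone (lower neighbor).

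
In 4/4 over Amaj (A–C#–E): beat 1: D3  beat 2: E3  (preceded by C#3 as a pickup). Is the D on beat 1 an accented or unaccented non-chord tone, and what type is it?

The harmony at that moment is A major triad (A, C#, E); D3 is not a chord tone.
It is approached by step up from C#3 and left by step up to E3.
Step in, step out in the same direction — a passing tone.
It falls on the downbeat, so it is accented.

Accented passing tone.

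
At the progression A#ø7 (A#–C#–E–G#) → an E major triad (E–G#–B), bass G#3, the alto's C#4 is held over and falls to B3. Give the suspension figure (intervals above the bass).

4–3 suspension.

At the second chord the bass is G#3. The suspended C#4 lies a fourth above the bass; after resolving down by step to B3, the interval above the bass becomes a third.
Suspension figures are named by those two intervals: 4–3.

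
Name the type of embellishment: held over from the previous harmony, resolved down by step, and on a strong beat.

Suspension.

Approach: by preparation — the pitch is first a chord tone, then held (tied or repeated) while the harmony changes under it. Departure: down by step. Metric position: strong.
A prepared dissonance that resolves downward by step — a suspension. (The same figure resolving upward would be a retardation.)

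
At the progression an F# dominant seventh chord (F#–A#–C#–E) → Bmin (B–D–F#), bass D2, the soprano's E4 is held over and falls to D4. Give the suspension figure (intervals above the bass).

9–8 suspension.

At the second chord the bass is D2. The suspended E4 lies a ninth above the bass; after resolving down by step to D4, the interval above the bass becomes an octave.
Suspension figures are named by those two intervals: 9–8.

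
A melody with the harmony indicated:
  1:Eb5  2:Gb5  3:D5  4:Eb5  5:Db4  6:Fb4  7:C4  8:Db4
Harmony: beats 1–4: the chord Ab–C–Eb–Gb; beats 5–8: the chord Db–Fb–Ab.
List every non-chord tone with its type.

The harmony at that moment is Ab dominant seventh chord (Ab, C, Eb, Gb); D5 is not a chord tone.
It is approached by leap down from Gb5 and left by step up to Eb5.
Leap in, step out — an appoggiatura.
The harmony at that moment is Db minor triad (Db, Fb, Ab); C4 is not a chord tone.
It is approached by leap down from Fb4 and left by step up to Db4.
Leap in, step out — an appoggiatura.

D5 (beat 3) — appoggiatura; C4 (beat 7) — appoggiatura.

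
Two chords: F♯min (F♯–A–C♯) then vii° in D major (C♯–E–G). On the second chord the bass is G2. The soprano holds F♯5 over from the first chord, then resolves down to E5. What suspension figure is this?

At the second chord the bass is G2. The suspended F♯5 lies a seventh above the bass; after resolving down by step to E5, the interval above the bass becomes a sixth.
Suspension figures are named by those two intervals: 7–6.

7–6 suspension.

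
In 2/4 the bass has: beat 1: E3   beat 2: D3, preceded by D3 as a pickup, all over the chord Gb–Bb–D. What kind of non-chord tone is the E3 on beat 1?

Upper neighbor tone.

The harmony at that moment is Gb augmented triad (Gb, Bb, D); E3 is not a chord tone.
It is approached by step up from D3 and left by step down to D3.
Step away and step back to the same note — a neighbor tone (upper neighbor).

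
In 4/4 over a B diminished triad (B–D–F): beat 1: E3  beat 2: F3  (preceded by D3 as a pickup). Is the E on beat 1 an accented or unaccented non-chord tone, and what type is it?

Accented passing tone.

The harmony at that moment is B diminished triad (B, D, F); E3 is not a chord tone.
It is approached by step up from D3 and left by step up to F3.
Step in, step out in the same direction — a passing tone.
It falls on the downbeat, so it is accented.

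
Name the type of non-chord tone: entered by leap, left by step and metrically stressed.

Approach: by leap. Departure: by step. Metric position: strong.
Leap in, step out, in a metrically strong position — an appoggiatura. (It is the mirror image of the escape tone, which steps in and leaps out from a weak position.)

Appoggiatura.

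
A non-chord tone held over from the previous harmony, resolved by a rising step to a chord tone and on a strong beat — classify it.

Approach: by preparation — the pitch is first a chord tone, then held (tied or repeated) while the harmony changes under it. Departure: up by step. Metric position: strong.
A prepared dissonance that resolves upward by step — a retardation. (The same figure resolving downward would be a suspension.)

Retardation.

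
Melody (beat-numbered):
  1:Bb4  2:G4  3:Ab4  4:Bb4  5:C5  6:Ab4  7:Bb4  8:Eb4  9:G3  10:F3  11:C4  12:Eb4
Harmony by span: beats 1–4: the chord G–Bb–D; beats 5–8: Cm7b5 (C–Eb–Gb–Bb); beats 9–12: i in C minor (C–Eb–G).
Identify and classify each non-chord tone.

Ab4 (beat 3) — passing tone; Ab4 (beat 6) — appoggiatura; F3 (beat 10) — escape tone.

The harmony at that moment is G minor triad (G, Bb, D); Ab4 is not a chord tone.
It is approached by step up from G4 and left by step up to Bb4.
Step in, step out in the same direction — a passing tone.
The harmony at that moment is C half-diminished seventh chord (C, Eb, Gb, Bb); Ab4 is not a chord tone.
It is approached by leap down from C5 and left by step up to Bb4.
Leap in, step out — an appoggiatura.
The harmony at that moment is C minor triad (C, Eb, G); F3 is not a chord tone.
It is approached by step down from G3 and left by leap up to C4.
Step in, leap out — an escape tone.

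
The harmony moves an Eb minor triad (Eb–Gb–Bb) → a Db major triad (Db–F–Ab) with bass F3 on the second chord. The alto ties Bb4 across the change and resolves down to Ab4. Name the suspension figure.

At the second chord the bass is F3. The suspended Bb4 lies a fourth above the bass; after resolving down by step to Ab4, the interval above the bass becomes a third.
Suspension figures are named by those two intervals: 4–3.

4–3 suspension.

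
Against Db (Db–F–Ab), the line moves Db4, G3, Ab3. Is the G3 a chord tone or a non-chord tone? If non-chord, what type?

Non-chord tone — an appoggiatura.

The harmony at that moment is Db major triad (Db, F, Ab); G3 is not a chord tone.
It is approached by leap down from Db4 and left by step up to Ab3.
Leap in, step out — an appoggiatura.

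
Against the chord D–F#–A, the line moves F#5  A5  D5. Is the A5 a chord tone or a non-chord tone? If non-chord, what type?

Chord tone (the fifth of D major triad).

D major triad contains D, F#, A; A is the fifth, so it is a chord tone.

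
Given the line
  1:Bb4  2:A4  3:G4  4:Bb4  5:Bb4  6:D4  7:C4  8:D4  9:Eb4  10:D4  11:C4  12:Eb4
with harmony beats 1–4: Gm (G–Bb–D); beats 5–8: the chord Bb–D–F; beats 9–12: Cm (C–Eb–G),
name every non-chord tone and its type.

The harmony at that moment is G minor triad (G, Bb, D); A4 is not a chord tone.
It is approached by step down from Bb4 and left by step down to G4.
Step in, step out in the same direction — a passing tone.
The harmony at that moment is Bb major triad (Bb, D, F); C4 is not a chord tone.
It is approached by step down from D4 and left by step up to D4.
Step away and step back to the same note — a neighbor tone (lower neighbor).
The harmony at that moment is C minor triad (C, Eb, G); D4 is not a chord tone.
It is approached by step down from Eb4 and left by step down to C4.
Step in, step out in the same direction — a passing tone.

A4 (beat 2) — passing tone; C4 (beat 7) — neighbor tone; D4 (beat 10) — passing tone.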